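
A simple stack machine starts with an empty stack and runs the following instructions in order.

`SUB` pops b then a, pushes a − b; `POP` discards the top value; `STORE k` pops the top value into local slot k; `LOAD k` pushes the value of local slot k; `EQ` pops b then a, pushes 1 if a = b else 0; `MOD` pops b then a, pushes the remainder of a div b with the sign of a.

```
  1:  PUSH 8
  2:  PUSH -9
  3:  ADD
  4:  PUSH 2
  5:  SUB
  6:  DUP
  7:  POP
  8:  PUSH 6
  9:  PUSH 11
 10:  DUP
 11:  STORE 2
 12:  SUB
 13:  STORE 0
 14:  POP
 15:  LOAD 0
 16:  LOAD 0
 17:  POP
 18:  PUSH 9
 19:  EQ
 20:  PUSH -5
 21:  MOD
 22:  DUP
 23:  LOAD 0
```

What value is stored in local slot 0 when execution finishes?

-5

PUSH 8  -> 8
PUSH -9 -> 8 -9
ADD     -> -1
PUSH 2  -> -1 2
SUB     -> -3
DUP     -> -3 -3
POP     -> -3
PUSH 6  -> -3 6
PUSH 11 -> -3 6 11
DUP     -> -3 6 11 11
STORE 2 -> -3 6 11
SUB     -> -3 -5
STORE 0 -> -3
POP     -> (empty)
LOAD 0  -> -5
LOAD 0  -> -5 -5
POP     -> -5
PUSH 9  -> -5 9
EQ      -> 0
PUSH -5 -> 0 -5
MOD     -> 0
DUP     -> 0 0
LOAD 0  -> 0 0 -5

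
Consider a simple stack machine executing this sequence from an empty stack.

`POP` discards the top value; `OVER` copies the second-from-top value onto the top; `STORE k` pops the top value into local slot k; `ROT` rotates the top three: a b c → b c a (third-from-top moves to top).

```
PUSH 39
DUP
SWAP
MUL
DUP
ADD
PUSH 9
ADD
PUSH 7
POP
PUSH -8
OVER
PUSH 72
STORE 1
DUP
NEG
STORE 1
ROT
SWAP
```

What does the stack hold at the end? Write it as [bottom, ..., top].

PUSH 39 → [39]
DUP     → [39, 39]
SWAP    → [39, 39]
MUL     → [1521]
DUP     → [1521, 1521]
ADD     → [3042]
PUSH 9  → [3042, 9]
ADD     → [3051]
PUSH 7  → [3051, 7]
POP     → [3051]
PUSH -8 → [3051, -8]
OVER    → [3051, -8, 3051]
PUSH 72 → [3051, -8, 3051, 72]
STORE 1 → [3051, -8, 3051]
DUP     → [3051, -8, 3051, 3051]
NEG     → [3051, -8, 3051, -3051]
STORE 1 → [3051, -8, 3051]
ROT     → [-8, 3051, 3051]
SWAP    → [-8, 3051, 3051]

[-8, 3051, 3051]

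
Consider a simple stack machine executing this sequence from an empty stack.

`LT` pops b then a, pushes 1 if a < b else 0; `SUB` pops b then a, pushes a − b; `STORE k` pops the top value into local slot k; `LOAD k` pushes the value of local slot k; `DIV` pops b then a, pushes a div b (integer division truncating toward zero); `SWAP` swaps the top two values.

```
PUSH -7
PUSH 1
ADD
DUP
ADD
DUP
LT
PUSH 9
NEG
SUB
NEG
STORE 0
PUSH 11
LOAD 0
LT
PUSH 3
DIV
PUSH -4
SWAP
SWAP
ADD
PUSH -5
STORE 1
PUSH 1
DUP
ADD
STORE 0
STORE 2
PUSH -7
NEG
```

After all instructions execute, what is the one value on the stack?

PUSH -7 : [-7]
PUSH 1  : [-7, 1]
ADD     : [-6]
DUP     : [-6, -6]
ADD     : [-12]
DUP     : [-12, -12]
LT      : [0]
PUSH 9  : [0, 9]
NEG     : [0, -9]
SUB     : [9]
NEG     : [-9]
STORE 0 : []
PUSH 11 : [11]
LOAD 0  : [11, -9]
LT      : [0]
PUSH 3  : [0, 3]
DIV     : [0]
PUSH -4 : [0, -4]
SWAP    : [-4, 0]
SWAP    : [0, -4]
ADD     : [-4]
PUSH -5 : [-4, -5]
STORE 1 : [-4]
PUSH 1  : [-4, 1]
DUP     : [-4, 1, 1]
ADD     : [-4, 2]
STORE 0 : [-4]
STORE 2 : []
PUSH -7 : [-7]
NEG     : [7]

7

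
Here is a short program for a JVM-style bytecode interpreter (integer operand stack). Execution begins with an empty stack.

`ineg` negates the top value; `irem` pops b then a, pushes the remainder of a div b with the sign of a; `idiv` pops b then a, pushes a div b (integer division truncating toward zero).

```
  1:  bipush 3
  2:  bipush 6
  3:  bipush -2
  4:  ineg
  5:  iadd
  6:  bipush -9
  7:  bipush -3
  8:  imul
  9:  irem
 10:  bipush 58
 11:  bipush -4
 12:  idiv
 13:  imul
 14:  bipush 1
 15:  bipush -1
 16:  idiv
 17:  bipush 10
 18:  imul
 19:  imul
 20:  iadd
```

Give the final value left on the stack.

bipush 3   3
bipush 6   3 6
bipush -2  3 6 -2
ineg       3 6 2
iadd       3 8
bipush -9  3 8 -9
bipush -3  3 8 -9 -3
imul       3 8 27
irem       3 8
bipush 58  3 8 58
bipush -4  3 8 58 -4
idiv       3 8 -14
imul       3 -112
bipush 1   3 -112 1
bipush -1  3 -112 1 -1
idiv       3 -112 -1
bipush 10  3 -112 -1 10
imul       3 -112 -10
imul       3 1120
iadd       1123

1123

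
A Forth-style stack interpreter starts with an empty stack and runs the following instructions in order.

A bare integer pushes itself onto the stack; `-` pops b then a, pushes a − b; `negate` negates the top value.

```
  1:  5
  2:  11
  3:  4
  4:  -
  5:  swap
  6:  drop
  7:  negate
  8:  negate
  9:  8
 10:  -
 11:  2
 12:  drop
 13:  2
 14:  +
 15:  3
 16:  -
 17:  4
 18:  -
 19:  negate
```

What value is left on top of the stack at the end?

5      : 5
11     : 5 11
4      : 5 11 4
-      : 5 7
swap   : 7 5
drop   : 7
negate : -7
negate : 7
8      : 7 8
-      : -1
2      : -1 2
drop   : -1
2      : -1 2
+      : 1
3      : 1 3
-      : -2
4      : -2 4
-      : -6
negate : 6

6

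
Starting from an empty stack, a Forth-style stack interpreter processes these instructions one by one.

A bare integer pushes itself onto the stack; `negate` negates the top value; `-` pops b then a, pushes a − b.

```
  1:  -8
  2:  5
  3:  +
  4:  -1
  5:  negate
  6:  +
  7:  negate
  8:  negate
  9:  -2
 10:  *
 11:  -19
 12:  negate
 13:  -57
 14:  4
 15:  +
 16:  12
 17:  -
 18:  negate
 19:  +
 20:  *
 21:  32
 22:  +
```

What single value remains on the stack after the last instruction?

368

-8      [-8]
5       [-8, 5]
+       [-3]
-1      [-3, -1]
negate  [-3, 1]
+       [-2]
negate  [2]
negate  [-2]
-2      [-2, -2]
*       [4]
-19     [4, -19]
negate  [4, 19]
-57     [4, 19, -57]
4       [4, 19, -57, 4]
+       [4, 19, -53]
12      [4, 19, -53, 12]
-       [4, 19, -65]
negate  [4, 19, 65]
+       [4, 84]
*       [336]
32      [336, 32]
+       [368]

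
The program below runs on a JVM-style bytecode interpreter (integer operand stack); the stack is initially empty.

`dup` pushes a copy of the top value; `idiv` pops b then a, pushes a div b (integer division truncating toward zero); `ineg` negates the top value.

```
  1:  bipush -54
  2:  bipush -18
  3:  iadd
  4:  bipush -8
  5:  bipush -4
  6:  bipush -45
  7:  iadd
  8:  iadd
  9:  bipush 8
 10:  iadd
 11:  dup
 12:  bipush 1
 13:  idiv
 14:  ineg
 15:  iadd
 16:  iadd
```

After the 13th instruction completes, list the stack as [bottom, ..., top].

[-72, -49, -49]

bipush -54 -> -54
bipush -18 -> -54 -18
iadd       -> -72
bipush -8  -> -72 -8
bipush -4  -> -72 -8 -4
bipush -45 -> -72 -8 -4 -45
iadd       -> -72 -8 -49
iadd       -> -72 -57
bipush 8   -> -72 -57 8
iadd       -> -72 -49
dup        -> -72 -49 -49
bipush 1   -> -72 -49 -49 1
idiv       -> -72 -49 -49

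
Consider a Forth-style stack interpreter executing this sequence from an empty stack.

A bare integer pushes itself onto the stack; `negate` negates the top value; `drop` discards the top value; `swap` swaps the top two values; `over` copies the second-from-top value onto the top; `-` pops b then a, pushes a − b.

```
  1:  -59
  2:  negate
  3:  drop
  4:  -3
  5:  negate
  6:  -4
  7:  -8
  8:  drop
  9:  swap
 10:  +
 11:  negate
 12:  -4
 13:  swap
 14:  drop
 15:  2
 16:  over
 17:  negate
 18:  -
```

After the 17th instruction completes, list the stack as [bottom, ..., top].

[-4, 2, 4]

-59    → -59
negate → 59
drop   → (empty)
-3     → -3
negate → 3
-4     → 3 -4
-8     → 3 -4 -8
drop   → 3 -4
swap   → -4 3
+      → -1
negate → 1
-4     → 1 -4
swap   → -4 1
drop   → -4
2      → -4 2
over   → -4 2 -4
negate → -4 2 4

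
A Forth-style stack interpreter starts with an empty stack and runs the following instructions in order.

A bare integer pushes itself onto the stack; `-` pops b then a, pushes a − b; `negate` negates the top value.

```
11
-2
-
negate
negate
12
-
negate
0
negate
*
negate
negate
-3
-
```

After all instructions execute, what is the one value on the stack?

3

11     : [11]
-2     : [11, -2]
-      : [13]
negate : [-13]
negate : [13]
12     : [13, 12]
-      : [1]
negate : [-1]
0      : [-1, 0]
negate : [-1, 0]
*      : [0]
negate : [0]
negate : [0]
-3     : [0, -3]
-      : [3]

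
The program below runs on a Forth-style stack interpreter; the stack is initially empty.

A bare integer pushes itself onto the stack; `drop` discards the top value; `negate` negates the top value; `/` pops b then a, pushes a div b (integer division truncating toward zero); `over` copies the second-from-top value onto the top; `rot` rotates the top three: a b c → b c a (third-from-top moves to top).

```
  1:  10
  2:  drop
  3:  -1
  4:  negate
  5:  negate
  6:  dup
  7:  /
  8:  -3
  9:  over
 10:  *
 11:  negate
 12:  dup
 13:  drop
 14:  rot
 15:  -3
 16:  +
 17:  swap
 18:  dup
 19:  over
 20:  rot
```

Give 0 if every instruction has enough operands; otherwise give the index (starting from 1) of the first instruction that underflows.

14

10     : 10
drop   : (empty)
-1     : -1
negate : 1
negate : -1
dup    : -1 -1
/      : 1
-3     : 1 -3
over   : 1 -3 1
*      : 1 -3
negate : 1 3
dup    : 1 3 3
drop   : 1 3
rot  — needs 3 operands, stack has 2 → underflow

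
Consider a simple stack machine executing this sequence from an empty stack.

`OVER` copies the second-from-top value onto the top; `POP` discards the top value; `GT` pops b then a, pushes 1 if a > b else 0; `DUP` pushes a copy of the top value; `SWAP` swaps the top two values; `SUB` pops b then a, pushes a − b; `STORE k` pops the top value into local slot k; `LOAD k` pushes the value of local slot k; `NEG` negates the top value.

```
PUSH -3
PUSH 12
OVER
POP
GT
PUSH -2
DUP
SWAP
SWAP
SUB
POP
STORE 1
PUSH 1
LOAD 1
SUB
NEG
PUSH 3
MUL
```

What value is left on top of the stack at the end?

PUSH -3 : -3
PUSH 12 : -3 12
OVER    : -3 12 -3
POP     : -3 12
GT      : 0
PUSH -2 : 0 -2
DUP     : 0 -2 -2
SWAP    : 0 -2 -2
SWAP    : 0 -2 -2
SUB     : 0 0
POP     : 0
STORE 1 : (empty)
PUSH 1  : 1
LOAD 1  : 1 0
SUB     : 1
NEG     : -1
PUSH 3  : -1 3
MUL     : -3

-3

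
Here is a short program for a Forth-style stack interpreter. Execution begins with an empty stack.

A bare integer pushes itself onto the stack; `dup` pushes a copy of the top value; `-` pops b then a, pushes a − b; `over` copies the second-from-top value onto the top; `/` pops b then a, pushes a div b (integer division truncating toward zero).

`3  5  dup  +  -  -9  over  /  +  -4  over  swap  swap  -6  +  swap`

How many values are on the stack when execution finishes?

3

3    → 3
5    → 3 5
dup  → 3 5 5
+    → 3 10
-    → -7
-9   → -7 -9
over → -7 -9 -7
/    → -7 1
+    → -6
-4   → -6 -4
over → -6 -4 -6
swap → -6 -6 -4
swap → -6 -4 -6
-6   → -6 -4 -6 -6
+    → -6 -4 -12
swap → -6 -12 -4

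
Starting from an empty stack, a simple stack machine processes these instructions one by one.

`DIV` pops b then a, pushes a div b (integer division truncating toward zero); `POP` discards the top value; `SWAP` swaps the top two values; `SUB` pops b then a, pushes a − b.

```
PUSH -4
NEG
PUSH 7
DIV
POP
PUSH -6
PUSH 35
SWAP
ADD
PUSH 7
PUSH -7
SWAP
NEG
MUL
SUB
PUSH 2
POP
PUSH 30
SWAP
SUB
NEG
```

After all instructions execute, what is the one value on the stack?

-50

PUSH -4 → -4
NEG     → 4
PUSH 7  → 4 7
DIV     → 0
POP     → (empty)
PUSH -6 → -6
PUSH 35 → -6 35
SWAP    → 35 -6
ADD     → 29
PUSH 7  → 29 7
PUSH -7 → 29 7 -7
SWAP    → 29 -7 7
NEG     → 29 -7 -7
MUL     → 29 49
SUB     → -20
PUSH 2  → -20 2
POP     → -20
PUSH 30 → -20 30
SWAP    → 30 -20
SUB     → 50
NEG     → -50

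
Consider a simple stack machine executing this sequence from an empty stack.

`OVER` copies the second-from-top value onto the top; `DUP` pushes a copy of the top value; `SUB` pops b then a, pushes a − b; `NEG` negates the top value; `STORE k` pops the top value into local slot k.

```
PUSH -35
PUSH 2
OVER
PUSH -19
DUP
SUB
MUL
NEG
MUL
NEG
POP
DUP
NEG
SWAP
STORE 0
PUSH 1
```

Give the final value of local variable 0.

PUSH -35 -> -35
PUSH 2   -> -35 2
OVER     -> -35 2 -35
PUSH -19 -> -35 2 -35 -19
DUP      -> -35 2 -35 -19 -19
SUB      -> -35 2 -35 0
MUL      -> -35 2 0
NEG      -> -35 2 0
MUL      -> -35 0
NEG      -> -35 0
POP      -> -35
DUP      -> -35 -35
NEG      -> -35 35
SWAP     -> 35 -35
STORE 0  -> 35
PUSH 1   -> 35 1

-35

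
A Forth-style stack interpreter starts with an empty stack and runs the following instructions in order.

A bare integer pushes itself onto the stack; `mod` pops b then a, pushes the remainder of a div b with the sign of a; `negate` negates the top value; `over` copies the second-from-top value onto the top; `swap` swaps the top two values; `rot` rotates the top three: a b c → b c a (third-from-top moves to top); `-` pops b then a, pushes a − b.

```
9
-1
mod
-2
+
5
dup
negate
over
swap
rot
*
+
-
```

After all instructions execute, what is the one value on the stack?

9      -> [9]
-1     -> [9, -1]
mod    -> [0]
-2     -> [0, -2]
+      -> [-2]
5      -> [-2, 5]
dup    -> [-2, 5, 5]
negate -> [-2, 5, -5]
over   -> [-2, 5, -5, 5]
swap   -> [-2, 5, 5, -5]
rot    -> [-2, 5, -5, 5]
*      -> [-2, 5, -25]
+      -> [-2, -20]
-      -> [18]

18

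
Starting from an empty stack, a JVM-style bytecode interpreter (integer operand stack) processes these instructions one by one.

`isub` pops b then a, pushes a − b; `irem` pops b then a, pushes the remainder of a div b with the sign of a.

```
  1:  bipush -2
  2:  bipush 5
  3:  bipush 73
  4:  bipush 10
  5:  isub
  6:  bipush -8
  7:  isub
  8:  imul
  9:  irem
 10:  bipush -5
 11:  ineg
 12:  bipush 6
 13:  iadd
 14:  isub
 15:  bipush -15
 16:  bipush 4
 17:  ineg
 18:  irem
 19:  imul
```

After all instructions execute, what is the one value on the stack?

39

bipush -2  : [-2]
bipush 5   : [-2, 5]
bipush 73  : [-2, 5, 73]
bipush 10  : [-2, 5, 73, 10]
isub       : [-2, 5, 63]
bipush -8  : [-2, 5, 63, -8]
isub       : [-2, 5, 71]
imul       : [-2, 355]
irem       : [-2]
bipush -5  : [-2, -5]
ineg       : [-2, 5]
bipush 6   : [-2, 5, 6]
iadd       : [-2, 11]
isub       : [-13]
bipush -15 : [-13, -15]
bipush 4   : [-13, -15, 4]
ineg       : [-13, -15, -4]
irem       : [-13, -3]
imul       : [39]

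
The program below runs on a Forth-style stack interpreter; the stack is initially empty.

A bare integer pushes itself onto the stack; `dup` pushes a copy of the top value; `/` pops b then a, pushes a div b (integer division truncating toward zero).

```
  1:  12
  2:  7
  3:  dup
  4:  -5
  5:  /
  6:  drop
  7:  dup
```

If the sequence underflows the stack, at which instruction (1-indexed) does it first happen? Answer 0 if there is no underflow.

12   : [12]
7    : [12, 7]
dup  : [12, 7, 7]
-5   : [12, 7, 7, -5]
/    : [12, 7, -1]
drop : [12, 7]
dup  : [12, 7, 7]

0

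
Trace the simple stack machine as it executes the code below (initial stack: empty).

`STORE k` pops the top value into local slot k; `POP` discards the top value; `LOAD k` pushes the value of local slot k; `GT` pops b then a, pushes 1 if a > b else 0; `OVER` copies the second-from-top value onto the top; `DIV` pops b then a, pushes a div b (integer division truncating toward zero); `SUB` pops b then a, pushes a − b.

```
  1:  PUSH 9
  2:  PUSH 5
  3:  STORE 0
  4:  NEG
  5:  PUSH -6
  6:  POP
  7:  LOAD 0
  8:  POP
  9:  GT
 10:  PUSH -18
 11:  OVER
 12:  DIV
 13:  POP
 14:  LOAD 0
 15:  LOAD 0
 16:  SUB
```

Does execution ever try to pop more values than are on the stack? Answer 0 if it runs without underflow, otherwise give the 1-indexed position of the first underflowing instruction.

PUSH 9  : 9
PUSH 5  : 9 5
STORE 0 : 9
NEG     : -9
PUSH -6 : -9 -6
POP     : -9
LOAD 0  : -9 5
POP     : -9
GT  — needs 2 operands, stack has 1 → underflow

9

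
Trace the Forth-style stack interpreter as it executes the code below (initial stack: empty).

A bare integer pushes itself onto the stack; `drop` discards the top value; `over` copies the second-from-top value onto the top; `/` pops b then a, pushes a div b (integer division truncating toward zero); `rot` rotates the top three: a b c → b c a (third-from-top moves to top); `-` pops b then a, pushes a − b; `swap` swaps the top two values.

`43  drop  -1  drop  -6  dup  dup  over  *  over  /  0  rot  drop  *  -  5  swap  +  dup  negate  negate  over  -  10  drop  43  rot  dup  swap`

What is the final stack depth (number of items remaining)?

43     -> [43]
drop   -> []
-1     -> [-1]
drop   -> []
-6     -> [-6]
dup    -> [-6, -6]
dup    -> [-6, -6, -6]
over   -> [-6, -6, -6, -6]
*      -> [-6, -6, 36]
over   -> [-6, -6, 36, -6]
/      -> [-6, -6, -6]
0      -> [-6, -6, -6, 0]
rot    -> [-6, -6, 0, -6]
drop   -> [-6, -6, 0]
*      -> [-6, 0]
-      -> [-6]
5      -> [-6, 5]
swap   -> [5, -6]
+      -> [-1]
dup    -> [-1, -1]
negate -> [-1, 1]
negate -> [-1, -1]
over   -> [-1, -1, -1]
-      -> [-1, 0]
10     -> [-1, 0, 10]
drop   -> [-1, 0]
43     -> [-1, 0, 43]
rot    -> [0, 43, -1]
dup    -> [0, 43, -1, -1]
swap   -> [0, 43, -1, -1]

4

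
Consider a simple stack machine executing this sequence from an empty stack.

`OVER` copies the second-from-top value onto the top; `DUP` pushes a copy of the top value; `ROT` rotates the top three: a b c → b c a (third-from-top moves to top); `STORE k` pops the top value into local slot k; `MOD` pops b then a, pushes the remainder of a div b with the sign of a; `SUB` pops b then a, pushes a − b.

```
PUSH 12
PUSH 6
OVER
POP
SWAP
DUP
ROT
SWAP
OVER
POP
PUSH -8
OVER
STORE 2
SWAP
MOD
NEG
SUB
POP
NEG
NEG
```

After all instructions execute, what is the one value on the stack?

PUSH 12  [12]
PUSH 6   [12, 6]
OVER     [12, 6, 12]
POP      [12, 6]
SWAP     [6, 12]
DUP      [6, 12, 12]
ROT      [12, 12, 6]
SWAP     [12, 6, 12]
OVER     [12, 6, 12, 6]
POP      [12, 6, 12]
PUSH -8  [12, 6, 12, -8]
OVER     [12, 6, 12, -8, 12]
STORE 2  [12, 6, 12, -8]
SWAP     [12, 6, -8, 12]
MOD      [12, 6, -8]
NEG      [12, 6, 8]
SUB      [12, -2]
POP      [12]
NEG      [-12]
NEG      [12]

12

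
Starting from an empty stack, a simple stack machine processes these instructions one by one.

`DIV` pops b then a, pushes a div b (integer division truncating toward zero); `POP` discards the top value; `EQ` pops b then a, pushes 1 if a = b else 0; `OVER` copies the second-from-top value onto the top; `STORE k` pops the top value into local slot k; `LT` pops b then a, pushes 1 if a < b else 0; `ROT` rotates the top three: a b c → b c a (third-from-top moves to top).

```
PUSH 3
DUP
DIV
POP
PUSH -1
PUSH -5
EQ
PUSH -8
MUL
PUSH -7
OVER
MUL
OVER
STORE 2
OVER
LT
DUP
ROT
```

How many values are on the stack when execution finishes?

PUSH 3  -> [3]
DUP     -> [3, 3]
DIV     -> [1]
POP     -> []
PUSH -1 -> [-1]
PUSH -5 -> [-1, -5]
EQ      -> [0]
PUSH -8 -> [0, -8]
MUL     -> [0]
PUSH -7 -> [0, -7]
OVER    -> [0, -7, 0]
MUL     -> [0, 0]
OVER    -> [0, 0, 0]
STORE 2 -> [0, 0]
OVER    -> [0, 0, 0]
LT      -> [0, 0]
DUP     -> [0, 0, 0]
ROT     -> [0, 0, 0]

3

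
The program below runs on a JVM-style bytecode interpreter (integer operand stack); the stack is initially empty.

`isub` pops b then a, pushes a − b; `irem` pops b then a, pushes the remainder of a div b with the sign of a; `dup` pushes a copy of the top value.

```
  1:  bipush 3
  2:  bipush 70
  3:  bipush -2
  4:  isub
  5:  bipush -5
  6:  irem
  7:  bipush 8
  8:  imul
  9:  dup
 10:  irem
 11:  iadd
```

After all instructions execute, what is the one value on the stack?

3

bipush 3   3
bipush 70  3 70
bipush -2  3 70 -2
isub       3 72
bipush -5  3 72 -5
irem       3 2
bipush 8   3 2 8
imul       3 16
dup        3 16 16
irem       3 0
iadd       3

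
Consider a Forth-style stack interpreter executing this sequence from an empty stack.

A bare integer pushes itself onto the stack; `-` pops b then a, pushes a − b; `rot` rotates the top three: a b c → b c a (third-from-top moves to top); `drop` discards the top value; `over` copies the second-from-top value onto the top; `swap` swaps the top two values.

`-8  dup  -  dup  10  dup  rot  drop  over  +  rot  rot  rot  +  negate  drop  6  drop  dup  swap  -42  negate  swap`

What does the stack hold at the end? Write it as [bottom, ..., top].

-8     -> [-8]
dup    -> [-8, -8]
-      -> [0]
dup    -> [0, 0]
10     -> [0, 0, 10]
dup    -> [0, 0, 10, 10]
rot    -> [0, 10, 10, 0]
drop   -> [0, 10, 10]
over   -> [0, 10, 10, 10]
+      -> [0, 10, 20]
rot    -> [10, 20, 0]
rot    -> [20, 0, 10]
rot    -> [0, 10, 20]
+      -> [0, 30]
negate -> [0, -30]
drop   -> [0]
6      -> [0, 6]
drop   -> [0]
dup    -> [0, 0]
swap   -> [0, 0]
-42    -> [0, 0, -42]
negate -> [0, 0, 42]
swap   -> [0, 42, 0]

[0, 42, 0]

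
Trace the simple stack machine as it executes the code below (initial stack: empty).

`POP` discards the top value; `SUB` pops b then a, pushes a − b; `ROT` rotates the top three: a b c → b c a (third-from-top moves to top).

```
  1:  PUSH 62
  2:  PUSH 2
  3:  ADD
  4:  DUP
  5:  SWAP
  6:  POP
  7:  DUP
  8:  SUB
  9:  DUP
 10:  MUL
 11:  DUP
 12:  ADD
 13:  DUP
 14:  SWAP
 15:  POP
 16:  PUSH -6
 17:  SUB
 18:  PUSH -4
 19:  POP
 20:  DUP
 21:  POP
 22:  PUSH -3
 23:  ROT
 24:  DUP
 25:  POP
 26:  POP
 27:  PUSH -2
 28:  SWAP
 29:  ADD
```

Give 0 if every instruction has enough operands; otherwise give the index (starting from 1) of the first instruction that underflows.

PUSH 62 : 62
PUSH 2  : 62 2
ADD     : 64
DUP     : 64 64
SWAP    : 64 64
POP     : 64
DUP     : 64 64
SUB     : 0
DUP     : 0 0
MUL     : 0
DUP     : 0 0
ADD     : 0
DUP     : 0 0
SWAP    : 0 0
POP     : 0
PUSH -6 : 0 -6
SUB     : 6
PUSH -4 : 6 -4
POP     : 6
DUP     : 6 6
POP     : 6
PUSH -3 : 6 -3
ROT  — needs 3 operands, stack has 2 → underflow

23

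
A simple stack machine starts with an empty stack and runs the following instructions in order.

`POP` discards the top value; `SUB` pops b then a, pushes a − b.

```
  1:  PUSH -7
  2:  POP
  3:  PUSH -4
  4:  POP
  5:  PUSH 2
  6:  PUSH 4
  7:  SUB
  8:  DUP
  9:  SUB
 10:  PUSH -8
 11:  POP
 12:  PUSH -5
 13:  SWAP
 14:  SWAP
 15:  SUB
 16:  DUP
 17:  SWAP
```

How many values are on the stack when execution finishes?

PUSH -7 -> -7
POP     -> (empty)
PUSH -4 -> -4
POP     -> (empty)
PUSH 2  -> 2
PUSH 4  -> 2 4
SUB     -> -2
DUP     -> -2 -2
SUB     -> 0
PUSH -8 -> 0 -8
POP     -> 0
PUSH -5 -> 0 -5
SWAP    -> -5 0
SWAP    -> 0 -5
SUB     -> 5
DUP     -> 5 5
SWAP    -> 5 5

2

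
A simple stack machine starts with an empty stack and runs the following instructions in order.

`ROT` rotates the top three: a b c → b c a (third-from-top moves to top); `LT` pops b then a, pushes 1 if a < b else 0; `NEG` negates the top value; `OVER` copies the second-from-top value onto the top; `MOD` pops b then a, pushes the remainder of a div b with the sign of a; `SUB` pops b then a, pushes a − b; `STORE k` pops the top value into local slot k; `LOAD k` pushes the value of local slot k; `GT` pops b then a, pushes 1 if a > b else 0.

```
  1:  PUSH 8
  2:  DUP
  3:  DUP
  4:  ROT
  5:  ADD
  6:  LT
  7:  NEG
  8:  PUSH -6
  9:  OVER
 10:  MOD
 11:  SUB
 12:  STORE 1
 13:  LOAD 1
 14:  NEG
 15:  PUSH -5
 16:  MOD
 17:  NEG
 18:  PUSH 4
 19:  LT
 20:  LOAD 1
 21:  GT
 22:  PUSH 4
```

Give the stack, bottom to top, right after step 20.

PUSH 8   8
DUP      8 8
DUP      8 8 8
ROT      8 8 8
ADD      8 16
LT       1
NEG      -1
PUSH -6  -1 -6
OVER     -1 -6 -1
MOD      -1 0
SUB      -1
STORE 1  (empty)
LOAD 1   -1
NEG      1
PUSH -5  1 -5
MOD      1
NEG      -1
PUSH 4   -1 4
LT       1
LOAD 1   1 -1

[1, -1]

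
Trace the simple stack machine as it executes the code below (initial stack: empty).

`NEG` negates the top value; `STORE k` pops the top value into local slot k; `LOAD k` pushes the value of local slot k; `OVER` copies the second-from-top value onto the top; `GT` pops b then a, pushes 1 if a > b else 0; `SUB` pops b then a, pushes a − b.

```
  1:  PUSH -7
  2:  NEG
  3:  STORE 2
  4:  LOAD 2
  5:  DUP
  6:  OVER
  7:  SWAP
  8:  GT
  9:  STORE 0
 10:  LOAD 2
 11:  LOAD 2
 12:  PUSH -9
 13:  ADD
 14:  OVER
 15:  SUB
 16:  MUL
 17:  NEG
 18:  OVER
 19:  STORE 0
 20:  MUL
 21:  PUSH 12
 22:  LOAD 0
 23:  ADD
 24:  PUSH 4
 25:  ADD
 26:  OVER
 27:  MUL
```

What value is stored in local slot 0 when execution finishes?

7

PUSH -7 → [-7]
NEG     → [7]
STORE 2 → []
LOAD 2  → [7]
DUP     → [7, 7]
OVER    → [7, 7, 7]
SWAP    → [7, 7, 7]
GT      → [7, 0]
STORE 0 → [7]
LOAD 2  → [7, 7]
LOAD 2  → [7, 7, 7]
PUSH -9 → [7, 7, 7, -9]
ADD     → [7, 7, -2]
OVER    → [7, 7, -2, 7]
SUB     → [7, 7, -9]
MUL     → [7, -63]
NEG     → [7, 63]
OVER    → [7, 63, 7]
STORE 0 → [7, 63]
MUL     → [441]
PUSH 12 → [441, 12]
LOAD 0  → [441, 12, 7]
ADD     → [441, 19]
PUSH 4  → [441, 19, 4]
ADD     → [441, 23]
OVER    → [441, 23, 441]
MUL     → [441, 10143]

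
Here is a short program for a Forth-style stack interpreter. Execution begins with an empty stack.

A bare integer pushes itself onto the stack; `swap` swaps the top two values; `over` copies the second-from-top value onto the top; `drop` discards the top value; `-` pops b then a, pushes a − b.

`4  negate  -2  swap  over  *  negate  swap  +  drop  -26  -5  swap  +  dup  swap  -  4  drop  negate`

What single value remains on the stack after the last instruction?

0

4       4
negate  -4
-2      -4 -2
swap    -2 -4
over    -2 -4 -2
*       -2 8
negate  -2 -8
swap    -8 -2
+       -10
drop    (empty)
-26     -26
-5      -26 -5
swap    -5 -26
+       -31
dup     -31 -31
swap    -31 -31
-       0
4       0 4
drop    0
negate  0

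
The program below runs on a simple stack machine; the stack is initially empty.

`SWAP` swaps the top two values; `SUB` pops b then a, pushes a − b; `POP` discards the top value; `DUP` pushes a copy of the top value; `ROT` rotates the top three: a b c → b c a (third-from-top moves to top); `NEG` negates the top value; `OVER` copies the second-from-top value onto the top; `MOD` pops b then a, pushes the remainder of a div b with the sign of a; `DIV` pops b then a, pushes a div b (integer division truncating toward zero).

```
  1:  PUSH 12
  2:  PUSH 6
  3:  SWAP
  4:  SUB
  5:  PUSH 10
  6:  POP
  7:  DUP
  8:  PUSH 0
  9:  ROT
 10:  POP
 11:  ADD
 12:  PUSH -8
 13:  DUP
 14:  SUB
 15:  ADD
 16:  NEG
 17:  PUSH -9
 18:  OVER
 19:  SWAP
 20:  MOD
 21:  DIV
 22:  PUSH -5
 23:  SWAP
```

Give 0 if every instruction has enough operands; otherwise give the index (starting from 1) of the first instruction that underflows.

0

PUSH 12 → 12
PUSH 6  → 12 6
SWAP    → 6 12
SUB     → -6
PUSH 10 → -6 10
POP     → -6
DUP     → -6 -6
PUSH 0  → -6 -6 0
ROT     → -6 0 -6
POP     → -6 0
ADD     → -6
PUSH -8 → -6 -8
DUP     → -6 -8 -8
SUB     → -6 0
ADD     → -6
NEG     → 6
PUSH -9 → 6 -9
OVER    → 6 -9 6
SWAP    → 6 6 -9
MOD     → 6 6
DIV     → 1
PUSH -5 → 1 -5
SWAP    → -5 1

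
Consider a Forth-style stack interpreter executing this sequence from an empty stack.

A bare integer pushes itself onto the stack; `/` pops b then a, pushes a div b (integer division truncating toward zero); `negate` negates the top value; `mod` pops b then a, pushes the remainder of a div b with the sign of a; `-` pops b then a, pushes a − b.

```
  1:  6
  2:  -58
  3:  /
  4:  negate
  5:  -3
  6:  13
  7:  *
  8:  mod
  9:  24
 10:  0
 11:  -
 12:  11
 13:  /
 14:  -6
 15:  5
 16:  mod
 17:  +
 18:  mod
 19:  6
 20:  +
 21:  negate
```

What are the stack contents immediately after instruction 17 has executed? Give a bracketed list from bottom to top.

[0, 1]

6      : 6
-58    : 6 -58
/      : 0
negate : 0
-3     : 0 -3
13     : 0 -3 13
*      : 0 -39
mod    : 0
24     : 0 24
0      : 0 24 0
-      : 0 24
11     : 0 24 11
/      : 0 2
-6     : 0 2 -6
5      : 0 2 -6 5
mod    : 0 2 -1
+      : 0 1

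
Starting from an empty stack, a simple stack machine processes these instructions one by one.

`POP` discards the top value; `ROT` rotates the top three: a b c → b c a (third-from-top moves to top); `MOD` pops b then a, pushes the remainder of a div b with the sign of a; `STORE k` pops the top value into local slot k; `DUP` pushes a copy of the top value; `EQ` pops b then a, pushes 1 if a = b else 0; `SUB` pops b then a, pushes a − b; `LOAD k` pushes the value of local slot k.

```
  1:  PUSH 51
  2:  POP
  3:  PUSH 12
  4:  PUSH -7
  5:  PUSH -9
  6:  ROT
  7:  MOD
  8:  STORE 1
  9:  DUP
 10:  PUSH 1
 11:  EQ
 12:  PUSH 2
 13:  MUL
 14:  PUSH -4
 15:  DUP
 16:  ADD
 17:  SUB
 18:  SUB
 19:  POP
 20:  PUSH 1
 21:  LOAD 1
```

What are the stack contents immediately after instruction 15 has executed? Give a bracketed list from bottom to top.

PUSH 51 -> 51
POP     -> (empty)
PUSH 12 -> 12
PUSH -7 -> 12 -7
PUSH -9 -> 12 -7 -9
ROT     -> -7 -9 12
MOD     -> -7 -9
STORE 1 -> -7
DUP     -> -7 -7
PUSH 1  -> -7 -7 1
EQ      -> -7 0
PUSH 2  -> -7 0 2
MUL     -> -7 0
PUSH -4 -> -7 0 -4
DUP     -> -7 0 -4 -4

[-7, 0, -4, -4]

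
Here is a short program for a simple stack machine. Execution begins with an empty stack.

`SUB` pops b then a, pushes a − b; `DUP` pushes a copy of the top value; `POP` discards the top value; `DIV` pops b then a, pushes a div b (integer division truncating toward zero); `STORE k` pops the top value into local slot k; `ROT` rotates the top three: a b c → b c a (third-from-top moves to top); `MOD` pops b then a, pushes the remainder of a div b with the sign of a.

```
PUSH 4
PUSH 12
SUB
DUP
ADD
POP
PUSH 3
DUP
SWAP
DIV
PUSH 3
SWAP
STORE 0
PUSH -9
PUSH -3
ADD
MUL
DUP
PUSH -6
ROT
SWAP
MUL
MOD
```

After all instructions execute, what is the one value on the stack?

PUSH 4  : [4]
PUSH 12 : [4, 12]
SUB     : [-8]
DUP     : [-8, -8]
ADD     : [-16]
POP     : []
PUSH 3  : [3]
DUP     : [3, 3]
SWAP    : [3, 3]
DIV     : [1]
PUSH 3  : [1, 3]
SWAP    : [3, 1]
STORE 0 : [3]
PUSH -9 : [3, -9]
PUSH -3 : [3, -9, -3]
ADD     : [3, -12]
MUL     : [-36]
DUP     : [-36, -36]
PUSH -6 : [-36, -36, -6]
ROT     : [-36, -6, -36]
SWAP    : [-36, -36, -6]
MUL     : [-36, 216]
MOD     : [-36]

-36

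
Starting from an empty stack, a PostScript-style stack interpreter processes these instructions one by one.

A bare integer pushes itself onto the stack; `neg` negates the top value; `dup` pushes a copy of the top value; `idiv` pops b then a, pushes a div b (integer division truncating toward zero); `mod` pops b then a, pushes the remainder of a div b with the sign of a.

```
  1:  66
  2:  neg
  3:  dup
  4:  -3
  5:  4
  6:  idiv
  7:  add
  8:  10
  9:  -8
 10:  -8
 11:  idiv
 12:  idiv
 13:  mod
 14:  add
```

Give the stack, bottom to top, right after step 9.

[-66, -66, 10, -8]

66   → [66]
neg  → [-66]
dup  → [-66, -66]
-3   → [-66, -66, -3]
4    → [-66, -66, -3, 4]
idiv → [-66, -66, 0]
add  → [-66, -66]
10   → [-66, -66, 10]
-8   → [-66, -66, 10, -8]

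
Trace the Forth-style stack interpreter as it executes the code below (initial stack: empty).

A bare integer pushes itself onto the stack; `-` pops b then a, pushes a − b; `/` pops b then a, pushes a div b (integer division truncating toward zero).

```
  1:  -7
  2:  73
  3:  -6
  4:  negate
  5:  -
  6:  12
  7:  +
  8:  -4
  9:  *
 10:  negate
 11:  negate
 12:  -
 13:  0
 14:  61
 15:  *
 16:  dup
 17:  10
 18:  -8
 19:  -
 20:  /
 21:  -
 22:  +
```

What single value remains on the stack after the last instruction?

309

-7     → -7
73     → -7 73
-6     → -7 73 -6
negate → -7 73 6
-      → -7 67
12     → -7 67 12
+      → -7 79
-4     → -7 79 -4
*      → -7 -316
negate → -7 316
negate → -7 -316
-      → 309
0      → 309 0
61     → 309 0 61
*      → 309 0
dup    → 309 0 0
10     → 309 0 0 10
-8     → 309 0 0 10 -8
-      → 309 0 0 18
/      → 309 0 0
-      → 309 0
+      → 309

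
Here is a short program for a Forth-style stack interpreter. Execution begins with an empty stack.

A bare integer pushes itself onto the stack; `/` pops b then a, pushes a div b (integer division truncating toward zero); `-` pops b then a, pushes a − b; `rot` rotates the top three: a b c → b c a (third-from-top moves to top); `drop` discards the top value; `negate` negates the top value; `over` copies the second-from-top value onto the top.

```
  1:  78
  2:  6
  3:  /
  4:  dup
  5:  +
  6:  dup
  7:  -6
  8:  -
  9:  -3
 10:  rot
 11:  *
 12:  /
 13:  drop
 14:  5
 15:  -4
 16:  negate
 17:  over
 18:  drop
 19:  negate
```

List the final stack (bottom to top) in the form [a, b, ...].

78      [78]
6       [78, 6]
/       [13]
dup     [13, 13]
+       [26]
dup     [26, 26]
-6      [26, 26, -6]
-       [26, 32]
-3      [26, 32, -3]
rot     [32, -3, 26]
*       [32, -78]
/       [0]
drop    []
5       [5]
-4      [5, -4]
negate  [5, 4]
over    [5, 4, 5]
drop    [5, 4]
negate  [5, -4]

[5, -4]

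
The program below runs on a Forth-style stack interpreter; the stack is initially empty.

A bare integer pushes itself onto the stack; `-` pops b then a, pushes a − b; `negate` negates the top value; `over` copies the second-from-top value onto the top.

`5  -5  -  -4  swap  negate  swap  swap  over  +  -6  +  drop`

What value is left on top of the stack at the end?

-4

5      -> 5
-5     -> 5 -5
-      -> 10
-4     -> 10 -4
swap   -> -4 10
negate -> -4 -10
swap   -> -10 -4
swap   -> -4 -10
over   -> -4 -10 -4
+      -> -4 -14
-6     -> -4 -14 -6
+      -> -4 -20
drop   -> -4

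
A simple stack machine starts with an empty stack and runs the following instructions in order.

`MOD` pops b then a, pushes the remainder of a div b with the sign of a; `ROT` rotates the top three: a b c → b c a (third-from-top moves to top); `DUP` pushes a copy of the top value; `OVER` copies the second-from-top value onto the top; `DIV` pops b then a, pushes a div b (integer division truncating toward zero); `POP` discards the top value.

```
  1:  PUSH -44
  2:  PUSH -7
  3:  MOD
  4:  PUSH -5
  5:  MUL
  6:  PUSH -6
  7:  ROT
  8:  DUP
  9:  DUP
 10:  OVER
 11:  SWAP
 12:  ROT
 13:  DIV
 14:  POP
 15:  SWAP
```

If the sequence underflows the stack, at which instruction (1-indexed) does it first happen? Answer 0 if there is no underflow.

7

PUSH -44 : -44
PUSH -7  : -44 -7
MOD      : -2
PUSH -5  : -2 -5
MUL      : 10
PUSH -6  : 10 -6
ROT  — needs 3 operands, stack has 2 → underflow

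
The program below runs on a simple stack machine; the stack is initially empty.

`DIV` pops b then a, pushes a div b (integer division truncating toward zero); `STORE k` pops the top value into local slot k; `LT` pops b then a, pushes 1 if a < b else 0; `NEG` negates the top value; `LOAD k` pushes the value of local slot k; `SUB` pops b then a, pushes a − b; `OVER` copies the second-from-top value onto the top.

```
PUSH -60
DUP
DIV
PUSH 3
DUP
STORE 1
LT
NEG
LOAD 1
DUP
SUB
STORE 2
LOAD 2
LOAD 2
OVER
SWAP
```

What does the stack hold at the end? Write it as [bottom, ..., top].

PUSH -60 : [-60]
DUP      : [-60, -60]
DIV      : [1]
PUSH 3   : [1, 3]
DUP      : [1, 3, 3]
STORE 1  : [1, 3]
LT       : [1]
NEG      : [-1]
LOAD 1   : [-1, 3]
DUP      : [-1, 3, 3]
SUB      : [-1, 0]
STORE 2  : [-1]
LOAD 2   : [-1, 0]
LOAD 2   : [-1, 0, 0]
OVER     : [-1, 0, 0, 0]
SWAP     : [-1, 0, 0, 0]

[-1, 0, 0, 0]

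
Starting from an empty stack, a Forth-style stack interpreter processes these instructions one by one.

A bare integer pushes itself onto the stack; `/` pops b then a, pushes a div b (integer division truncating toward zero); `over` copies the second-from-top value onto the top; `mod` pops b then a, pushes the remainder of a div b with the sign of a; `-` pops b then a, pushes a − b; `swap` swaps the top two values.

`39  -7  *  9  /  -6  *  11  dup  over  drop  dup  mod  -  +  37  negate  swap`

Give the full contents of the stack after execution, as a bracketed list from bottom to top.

[-37, 191]

39     -> 39
-7     -> 39 -7
*      -> -273
9      -> -273 9
/      -> -30
-6     -> -30 -6
*      -> 180
11     -> 180 11
dup    -> 180 11 11
over   -> 180 11 11 11
drop   -> 180 11 11
dup    -> 180 11 11 11
mod    -> 180 11 0
-      -> 180 11
+      -> 191
37     -> 191 37
negate -> 191 -37
swap   -> -37 191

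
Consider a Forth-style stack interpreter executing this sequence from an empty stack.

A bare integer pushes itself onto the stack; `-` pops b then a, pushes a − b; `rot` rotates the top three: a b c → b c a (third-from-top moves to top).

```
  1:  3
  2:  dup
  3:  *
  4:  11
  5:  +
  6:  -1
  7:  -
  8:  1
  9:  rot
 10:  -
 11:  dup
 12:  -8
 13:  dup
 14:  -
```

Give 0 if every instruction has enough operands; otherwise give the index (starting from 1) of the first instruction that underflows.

3   → [3]
dup → [3, 3]
*   → [9]
11  → [9, 11]
+   → [20]
-1  → [20, -1]
-   → [21]
1   → [21, 1]
rot  — needs 3 operands, stack has 2 → underflow

9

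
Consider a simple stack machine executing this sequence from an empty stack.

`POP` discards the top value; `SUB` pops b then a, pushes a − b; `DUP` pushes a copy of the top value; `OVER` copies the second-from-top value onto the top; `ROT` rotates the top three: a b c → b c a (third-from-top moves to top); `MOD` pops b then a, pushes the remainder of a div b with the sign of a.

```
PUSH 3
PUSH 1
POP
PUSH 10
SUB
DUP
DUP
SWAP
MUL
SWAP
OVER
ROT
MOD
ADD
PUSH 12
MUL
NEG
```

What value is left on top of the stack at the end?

PUSH 3  : [3]
PUSH 1  : [3, 1]
POP     : [3]
PUSH 10 : [3, 10]
SUB     : [-7]
DUP     : [-7, -7]
DUP     : [-7, -7, -7]
SWAP    : [-7, -7, -7]
MUL     : [-7, 49]
SWAP    : [49, -7]
OVER    : [49, -7, 49]
ROT     : [-7, 49, 49]
MOD     : [-7, 0]
ADD     : [-7]
PUSH 12 : [-7, 12]
MUL     : [-84]
NEG     : [84]

84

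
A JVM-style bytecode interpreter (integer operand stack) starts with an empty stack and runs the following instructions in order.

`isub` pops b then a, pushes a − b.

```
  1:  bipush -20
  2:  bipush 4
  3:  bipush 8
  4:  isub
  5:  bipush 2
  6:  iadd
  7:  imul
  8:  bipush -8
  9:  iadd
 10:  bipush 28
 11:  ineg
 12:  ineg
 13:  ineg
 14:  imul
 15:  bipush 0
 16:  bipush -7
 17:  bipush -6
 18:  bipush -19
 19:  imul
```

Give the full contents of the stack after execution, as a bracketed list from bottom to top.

[-896, 0, -7, 114]

bipush -20  [-20]
bipush 4    [-20, 4]
bipush 8    [-20, 4, 8]
isub        [-20, -4]
bipush 2    [-20, -4, 2]
iadd        [-20, -2]
imul        [40]
bipush -8   [40, -8]
iadd        [32]
bipush 28   [32, 28]
ineg        [32, -28]
ineg        [32, 28]
ineg        [32, -28]
imul        [-896]
bipush 0    [-896, 0]
bipush -7   [-896, 0, -7]
bipush -6   [-896, 0, -7, -6]
bipush -19  [-896, 0, -7, -6, -19]
imul        [-896, 0, -7, 114]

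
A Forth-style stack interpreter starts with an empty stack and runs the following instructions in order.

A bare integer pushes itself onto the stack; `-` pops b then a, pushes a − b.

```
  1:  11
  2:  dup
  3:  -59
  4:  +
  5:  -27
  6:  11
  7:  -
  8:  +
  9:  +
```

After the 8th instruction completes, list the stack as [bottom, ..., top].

[11, -86]

11  : 11
dup : 11 11
-59 : 11 11 -59
+   : 11 -48
-27 : 11 -48 -27
11  : 11 -48 -27 11
-   : 11 -48 -38
+   : 11 -86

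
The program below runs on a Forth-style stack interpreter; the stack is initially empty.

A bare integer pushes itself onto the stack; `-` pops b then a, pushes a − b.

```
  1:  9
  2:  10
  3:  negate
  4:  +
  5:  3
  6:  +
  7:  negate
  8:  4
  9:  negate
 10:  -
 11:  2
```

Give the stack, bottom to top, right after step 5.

[-1, 3]

9       [9]
10      [9, 10]
negate  [9, -10]
+       [-1]
3       [-1, 3]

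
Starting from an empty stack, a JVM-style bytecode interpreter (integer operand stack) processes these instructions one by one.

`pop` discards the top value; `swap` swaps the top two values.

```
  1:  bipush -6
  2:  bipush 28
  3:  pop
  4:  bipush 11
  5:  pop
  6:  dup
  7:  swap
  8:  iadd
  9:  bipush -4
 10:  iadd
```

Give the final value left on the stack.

bipush -6 -> [-6]
bipush 28 -> [-6, 28]
pop       -> [-6]
bipush 11 -> [-6, 11]
pop       -> [-6]
dup       -> [-6, -6]
swap      -> [-6, -6]
iadd      -> [-12]
bipush -4 -> [-12, -4]
iadd      -> [-16]

-16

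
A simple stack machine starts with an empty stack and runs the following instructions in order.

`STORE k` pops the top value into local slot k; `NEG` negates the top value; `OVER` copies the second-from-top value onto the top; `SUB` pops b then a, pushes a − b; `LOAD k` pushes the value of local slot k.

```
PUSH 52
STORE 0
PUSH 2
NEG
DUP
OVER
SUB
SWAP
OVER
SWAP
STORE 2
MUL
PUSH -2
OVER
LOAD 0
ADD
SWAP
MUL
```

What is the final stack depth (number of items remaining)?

2

PUSH 52  52
STORE 0  (empty)
PUSH 2   2
NEG      -2
DUP      -2 -2
OVER     -2 -2 -2
SUB      -2 0
SWAP     0 -2
OVER     0 -2 0
SWAP     0 0 -2
STORE 2  0 0
MUL      0
PUSH -2  0 -2
OVER     0 -2 0
LOAD 0   0 -2 0 52
ADD      0 -2 52
SWAP     0 52 -2
MUL      0 -104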